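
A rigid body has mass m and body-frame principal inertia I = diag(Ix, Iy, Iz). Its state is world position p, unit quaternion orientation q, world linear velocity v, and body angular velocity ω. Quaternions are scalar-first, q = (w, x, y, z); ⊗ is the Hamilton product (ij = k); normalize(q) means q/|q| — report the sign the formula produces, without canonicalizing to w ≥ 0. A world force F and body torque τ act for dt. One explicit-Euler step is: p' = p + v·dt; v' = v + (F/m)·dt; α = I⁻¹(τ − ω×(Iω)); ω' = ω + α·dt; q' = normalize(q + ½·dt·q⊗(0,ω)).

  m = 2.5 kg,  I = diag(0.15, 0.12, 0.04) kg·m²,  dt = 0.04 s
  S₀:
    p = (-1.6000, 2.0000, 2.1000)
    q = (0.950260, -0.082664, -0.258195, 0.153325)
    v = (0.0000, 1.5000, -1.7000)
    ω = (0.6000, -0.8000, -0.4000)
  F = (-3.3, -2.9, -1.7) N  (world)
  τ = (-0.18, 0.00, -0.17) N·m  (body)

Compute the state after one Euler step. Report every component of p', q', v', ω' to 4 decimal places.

precession coupling ω×(Iω) = (-0.0256, -0.0264, 0.0144)
angular accel α = (-1.0293, 0.2200, -4.6100)
ω' = ω + α·dt = (0.5588, -0.7912, -0.5844)
q⊗(0,ω) = (-0.0956276, 0.7960940, -0.7012786, -0.1590558)
q + ½dt·q⊗(0,ω), renormalized = (0.9481, -0.0667, -0.2722, 0.1501)
a = (-1.3200, -1.1600, -0.6800)
new position p' = (-1.6000, 2.0600, 2.0320)
v + (F/m)dt = (-0.0528, 1.4536, -1.7272)

p' = (-1.6000, 2.0600, 2.0320)
q' = (0.9481, -0.0667, -0.2722, 0.1501)
v' = (-0.0528, 1.4536, -1.7272)
ω' = (0.5588, -0.7912, -0.5844)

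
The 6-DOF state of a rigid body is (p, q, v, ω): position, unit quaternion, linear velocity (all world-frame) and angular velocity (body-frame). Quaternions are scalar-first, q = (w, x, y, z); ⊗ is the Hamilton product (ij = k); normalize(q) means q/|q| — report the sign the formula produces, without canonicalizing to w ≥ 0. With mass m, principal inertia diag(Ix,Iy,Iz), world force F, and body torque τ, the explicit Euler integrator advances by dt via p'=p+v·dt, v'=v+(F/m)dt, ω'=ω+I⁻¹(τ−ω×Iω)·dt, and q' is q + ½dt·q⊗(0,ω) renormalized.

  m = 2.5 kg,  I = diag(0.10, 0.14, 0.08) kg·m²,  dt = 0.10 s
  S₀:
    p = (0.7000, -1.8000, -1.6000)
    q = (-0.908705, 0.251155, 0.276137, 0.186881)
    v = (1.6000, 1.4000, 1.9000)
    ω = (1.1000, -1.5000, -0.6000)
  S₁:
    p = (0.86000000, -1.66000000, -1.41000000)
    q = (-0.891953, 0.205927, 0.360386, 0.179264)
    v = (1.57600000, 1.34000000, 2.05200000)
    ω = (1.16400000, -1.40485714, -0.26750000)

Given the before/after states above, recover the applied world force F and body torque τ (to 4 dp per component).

Δv = v₁−v₀ = (-0.02400000, -0.06000000, 0.15200000)
applied force F = (-0.6000, -1.5000, 3.8000)
rate change Δω = (0.06400000, 0.09514286, 0.33250000)
I·α + gyro = (0.0100, 0.1200, 0.2000)

F = (-0.6000, -1.5000, 3.8000)
τ = (0.0100, 0.1200, 0.2000)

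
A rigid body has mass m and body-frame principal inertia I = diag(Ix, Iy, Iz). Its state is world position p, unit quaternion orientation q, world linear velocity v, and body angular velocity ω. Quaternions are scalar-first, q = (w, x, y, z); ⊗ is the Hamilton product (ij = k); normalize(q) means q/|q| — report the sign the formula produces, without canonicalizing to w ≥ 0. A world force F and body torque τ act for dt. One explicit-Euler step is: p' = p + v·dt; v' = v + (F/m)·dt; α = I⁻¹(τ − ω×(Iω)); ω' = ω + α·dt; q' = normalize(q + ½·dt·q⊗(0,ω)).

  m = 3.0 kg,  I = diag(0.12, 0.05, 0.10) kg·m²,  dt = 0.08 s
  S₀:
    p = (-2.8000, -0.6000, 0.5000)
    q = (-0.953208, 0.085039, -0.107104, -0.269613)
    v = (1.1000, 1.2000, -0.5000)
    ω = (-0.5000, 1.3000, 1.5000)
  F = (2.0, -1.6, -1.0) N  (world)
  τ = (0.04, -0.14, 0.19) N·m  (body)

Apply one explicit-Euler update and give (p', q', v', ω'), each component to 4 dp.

p' = (-2.7120, -0.5040, 0.4600)
q' = (-0.9267, 0.1113, -0.1559, -0.3234)
v' = (1.1533, 1.1573, -0.5267)
ω' = (-0.5383, 1.1000, 1.6156)

p' = p + v·dt = (-2.7120, -0.5040, 0.4600)
new velocity v' = (1.1533, 1.1573, -0.5267)
gyro term ω×Iω = (0.0975, -0.0150, 0.0455)
angular accel α = (-0.4792, -2.5000, 1.4450)
new body rate ω' = (-0.5383, 1.1000, 1.6156)
2q̇ = q⊗(0,ω) = (0.5861742, 0.6664449, -1.2319224, -1.3728133)
updated quaternion q' = (-0.9267, 0.1113, -0.1559, -0.3234)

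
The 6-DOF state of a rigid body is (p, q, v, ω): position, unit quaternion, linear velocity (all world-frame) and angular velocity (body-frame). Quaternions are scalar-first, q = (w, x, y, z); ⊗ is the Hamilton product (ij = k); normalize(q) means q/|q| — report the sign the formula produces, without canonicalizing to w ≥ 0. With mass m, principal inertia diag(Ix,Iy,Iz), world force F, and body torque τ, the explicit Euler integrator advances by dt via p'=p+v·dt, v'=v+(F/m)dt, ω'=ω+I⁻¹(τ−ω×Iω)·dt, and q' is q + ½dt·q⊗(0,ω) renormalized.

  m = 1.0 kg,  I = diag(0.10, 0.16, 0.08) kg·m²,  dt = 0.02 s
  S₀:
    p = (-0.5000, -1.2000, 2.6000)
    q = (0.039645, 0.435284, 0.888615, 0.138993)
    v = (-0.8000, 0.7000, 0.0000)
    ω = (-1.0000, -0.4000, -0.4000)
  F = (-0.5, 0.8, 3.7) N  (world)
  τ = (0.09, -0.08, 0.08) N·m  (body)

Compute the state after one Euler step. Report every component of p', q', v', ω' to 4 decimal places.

p' = (-0.5160, -1.1860, 2.6000)
q' = (0.0481, 0.4319, 0.8887, 0.1460)
v' = (-0.8100, 0.7160, 0.0740)
ω' = (-0.9794, -0.4110, -0.3860)

p + v·dt = (-0.5160, -1.1860, 2.6000)
v + (F/m)dt = (-0.8100, 0.7160, 0.0740)
α = I⁻¹(τ − ω×Iω) = (1.0280, -0.5500, 0.7000)
new body rate ω' = (-0.9794, -0.4110, -0.3860)
q⊗(0,ω) = (0.8463272, -0.3394938, 0.0192626, 0.6986434)
q + ½dt·q⊗(0,ω), renormalized = (0.0481, 0.4319, 0.8887, 0.1460)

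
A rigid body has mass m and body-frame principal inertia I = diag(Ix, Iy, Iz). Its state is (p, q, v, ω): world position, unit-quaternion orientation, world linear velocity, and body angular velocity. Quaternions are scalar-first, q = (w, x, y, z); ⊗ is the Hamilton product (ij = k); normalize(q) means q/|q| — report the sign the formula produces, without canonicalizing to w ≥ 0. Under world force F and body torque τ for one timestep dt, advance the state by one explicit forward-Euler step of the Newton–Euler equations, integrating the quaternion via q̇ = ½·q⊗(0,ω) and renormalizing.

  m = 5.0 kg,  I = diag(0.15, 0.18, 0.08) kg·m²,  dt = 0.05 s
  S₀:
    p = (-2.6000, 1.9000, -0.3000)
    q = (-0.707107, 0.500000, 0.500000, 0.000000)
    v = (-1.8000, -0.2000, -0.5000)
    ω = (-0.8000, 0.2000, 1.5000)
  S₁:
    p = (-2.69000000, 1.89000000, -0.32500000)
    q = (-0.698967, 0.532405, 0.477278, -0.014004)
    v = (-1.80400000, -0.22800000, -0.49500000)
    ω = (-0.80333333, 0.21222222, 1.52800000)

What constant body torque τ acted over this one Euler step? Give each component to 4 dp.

Δω = ω₁−ω₀ = (-0.00333333, 0.01222222, 0.02800000)
gyro term ω₀×Iω₀ = (-0.0300, -0.0840, -0.0048)
applied torque τ = (-0.0400, -0.0400, 0.0400)

τ = (-0.0400, -0.0400, 0.0400)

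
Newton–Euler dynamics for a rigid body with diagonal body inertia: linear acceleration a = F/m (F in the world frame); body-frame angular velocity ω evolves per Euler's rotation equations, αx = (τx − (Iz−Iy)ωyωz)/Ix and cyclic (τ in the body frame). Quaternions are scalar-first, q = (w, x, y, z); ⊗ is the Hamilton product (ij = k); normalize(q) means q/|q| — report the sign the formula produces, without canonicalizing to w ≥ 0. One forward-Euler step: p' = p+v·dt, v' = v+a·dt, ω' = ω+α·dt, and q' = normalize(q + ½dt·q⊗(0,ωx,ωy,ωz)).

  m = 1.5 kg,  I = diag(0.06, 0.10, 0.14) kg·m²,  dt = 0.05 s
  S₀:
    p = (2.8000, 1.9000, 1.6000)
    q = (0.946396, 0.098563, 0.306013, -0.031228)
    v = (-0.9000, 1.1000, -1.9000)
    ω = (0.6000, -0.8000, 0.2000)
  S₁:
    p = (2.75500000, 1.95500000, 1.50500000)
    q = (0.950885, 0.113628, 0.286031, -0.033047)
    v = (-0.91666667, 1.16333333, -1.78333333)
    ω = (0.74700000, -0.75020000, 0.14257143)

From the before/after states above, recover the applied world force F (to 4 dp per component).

F = (-0.5000, 1.9000, 3.5000)

Δv = v₁−v₀ = (-0.01666667, 0.06333333, 0.11666667)
m·(v₁−v₀)/dt = (-0.5000, 1.9000, 3.5000)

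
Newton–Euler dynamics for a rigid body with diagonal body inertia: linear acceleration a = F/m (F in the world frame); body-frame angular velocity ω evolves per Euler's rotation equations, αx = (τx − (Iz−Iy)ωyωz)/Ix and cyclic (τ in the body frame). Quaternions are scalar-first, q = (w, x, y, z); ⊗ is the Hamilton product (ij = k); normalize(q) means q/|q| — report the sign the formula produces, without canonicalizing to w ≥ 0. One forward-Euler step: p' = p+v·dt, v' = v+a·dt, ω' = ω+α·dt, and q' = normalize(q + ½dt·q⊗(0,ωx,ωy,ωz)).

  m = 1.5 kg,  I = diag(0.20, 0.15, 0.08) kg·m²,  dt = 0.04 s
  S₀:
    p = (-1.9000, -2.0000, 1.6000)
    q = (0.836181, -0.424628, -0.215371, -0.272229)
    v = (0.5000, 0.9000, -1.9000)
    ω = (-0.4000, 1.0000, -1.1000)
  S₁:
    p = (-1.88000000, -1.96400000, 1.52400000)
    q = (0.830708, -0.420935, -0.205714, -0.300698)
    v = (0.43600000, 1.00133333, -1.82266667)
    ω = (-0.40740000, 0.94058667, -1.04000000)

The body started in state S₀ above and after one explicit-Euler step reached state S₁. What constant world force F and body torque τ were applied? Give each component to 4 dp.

F = (-2.4000, 3.8000, 2.9000)
τ = (0.0400, -0.1700, 0.1400)

ω₁ − ω₀ = (-0.00740000, -0.05941333, 0.06000000)
gyro term ω₀×Iω₀ = (0.0770, 0.0528, 0.0200)
applied torque τ = (0.0400, -0.1700, 0.1400)
velocity change Δv = (-0.06400000, 0.10133333, 0.07733333)
F = m·Δv/dt = (-2.4000, 3.8000, 2.9000)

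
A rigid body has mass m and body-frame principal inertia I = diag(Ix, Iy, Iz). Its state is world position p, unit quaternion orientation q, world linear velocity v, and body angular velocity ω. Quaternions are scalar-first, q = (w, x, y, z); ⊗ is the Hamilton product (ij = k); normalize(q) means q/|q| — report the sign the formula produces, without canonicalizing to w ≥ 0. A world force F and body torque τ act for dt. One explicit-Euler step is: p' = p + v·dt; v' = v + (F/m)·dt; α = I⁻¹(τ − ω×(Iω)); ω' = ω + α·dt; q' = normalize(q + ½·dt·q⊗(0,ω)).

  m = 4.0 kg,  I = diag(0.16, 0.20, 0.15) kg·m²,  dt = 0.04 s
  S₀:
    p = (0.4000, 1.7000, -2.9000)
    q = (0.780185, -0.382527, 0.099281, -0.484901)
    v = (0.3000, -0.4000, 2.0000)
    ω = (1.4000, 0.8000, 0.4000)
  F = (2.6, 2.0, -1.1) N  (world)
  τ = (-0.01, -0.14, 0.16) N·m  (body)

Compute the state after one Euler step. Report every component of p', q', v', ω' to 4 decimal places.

p + v·dt = (0.4120, 1.6840, -2.8200)
new velocity v' = (0.3260, -0.3800, 1.9890)
gyro term ω×Iω = (-0.0160, 0.0056, 0.0448)
α = I⁻¹(τ − ω×Iω) = (0.0375, -0.7280, 0.7680)
ω + α·dt = (1.4015, 0.7709, 0.4307)
q⊗(0,ω) = (0.6500734, 1.5198922, 0.0982974, -0.1329410)
q + ½dt·q⊗(0,ω), renormalized = (0.7927, -0.3519, 0.1012, -0.4873)

p' = (0.4120, 1.6840, -2.8200)
q' = (0.7927, -0.3519, 0.1012, -0.4873)
v' = (0.3260, -0.3800, 1.9890)
ω' = (1.4015, 0.7709, 0.4307)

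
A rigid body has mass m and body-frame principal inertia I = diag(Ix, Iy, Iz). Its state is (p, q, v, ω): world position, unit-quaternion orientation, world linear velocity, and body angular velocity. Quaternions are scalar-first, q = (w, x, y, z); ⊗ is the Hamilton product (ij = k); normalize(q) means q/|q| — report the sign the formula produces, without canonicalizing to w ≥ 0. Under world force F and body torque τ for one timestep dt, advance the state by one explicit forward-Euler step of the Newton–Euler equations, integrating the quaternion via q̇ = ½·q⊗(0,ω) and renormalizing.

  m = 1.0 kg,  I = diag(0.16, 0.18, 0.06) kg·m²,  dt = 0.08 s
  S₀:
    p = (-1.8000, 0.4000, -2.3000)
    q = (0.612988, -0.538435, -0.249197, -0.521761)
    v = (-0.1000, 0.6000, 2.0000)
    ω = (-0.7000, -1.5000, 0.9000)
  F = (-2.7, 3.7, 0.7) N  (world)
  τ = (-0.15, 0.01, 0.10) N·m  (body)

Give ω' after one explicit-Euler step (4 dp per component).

precession coupling ω×(Iω) = (0.1620, -0.0630, 0.0210)
α = I⁻¹(τ − ω×Iω) = (-1.9500, 0.4056, 1.3167)
ω' = ω + α·dt = (-0.8560, -1.4676, 1.0053)

ω' = (-0.8560, -1.4676, 1.0053)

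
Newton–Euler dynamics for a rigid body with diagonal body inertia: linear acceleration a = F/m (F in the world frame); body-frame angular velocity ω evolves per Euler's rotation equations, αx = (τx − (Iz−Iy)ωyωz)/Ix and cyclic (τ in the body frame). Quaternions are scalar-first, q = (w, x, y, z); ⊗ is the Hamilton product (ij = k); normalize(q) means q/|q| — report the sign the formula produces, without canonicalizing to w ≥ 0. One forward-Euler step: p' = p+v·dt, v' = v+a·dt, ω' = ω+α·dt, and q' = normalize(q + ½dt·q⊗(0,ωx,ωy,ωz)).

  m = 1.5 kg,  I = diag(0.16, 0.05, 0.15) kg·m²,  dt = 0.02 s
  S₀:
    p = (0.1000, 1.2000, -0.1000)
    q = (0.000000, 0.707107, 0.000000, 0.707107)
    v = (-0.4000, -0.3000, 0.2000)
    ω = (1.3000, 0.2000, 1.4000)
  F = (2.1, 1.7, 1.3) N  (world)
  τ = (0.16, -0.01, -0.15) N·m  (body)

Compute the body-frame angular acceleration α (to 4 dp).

precession coupling ω×(Iω) = (0.0280, 0.0182, -0.0286)
angular accel α = (0.8250, -0.5640, -0.8093)

α = (0.8250, -0.5640, -0.8093)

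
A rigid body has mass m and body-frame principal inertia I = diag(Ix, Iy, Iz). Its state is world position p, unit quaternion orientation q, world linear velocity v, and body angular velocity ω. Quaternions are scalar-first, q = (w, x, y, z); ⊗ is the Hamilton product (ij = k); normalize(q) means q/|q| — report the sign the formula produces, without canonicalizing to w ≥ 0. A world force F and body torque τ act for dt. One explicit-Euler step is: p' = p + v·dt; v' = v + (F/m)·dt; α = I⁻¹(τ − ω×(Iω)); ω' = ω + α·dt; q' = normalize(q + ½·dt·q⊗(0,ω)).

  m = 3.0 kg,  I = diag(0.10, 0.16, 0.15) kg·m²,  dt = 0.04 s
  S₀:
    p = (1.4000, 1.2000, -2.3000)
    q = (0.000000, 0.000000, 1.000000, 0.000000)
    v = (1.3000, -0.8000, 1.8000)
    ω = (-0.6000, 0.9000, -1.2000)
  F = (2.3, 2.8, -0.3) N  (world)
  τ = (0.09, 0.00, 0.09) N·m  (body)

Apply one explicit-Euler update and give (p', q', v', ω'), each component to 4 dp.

p' = (1.4520, 1.1680, -2.2280)
q' = (-0.0180, -0.0240, 0.9995, 0.0120)
v' = (1.3307, -0.7627, 1.7960)
ω' = (-0.5683, 0.9090, -1.1674)

(τ − ω×Iω)/I = (0.7920, 0.2250, 0.8160)
new body rate ω' = (-0.5683, 0.9090, -1.1674)
2q̇ = q⊗(0,ω) = (-0.9000000, -1.2000000, 0.0000000, 0.6000000)
updated quaternion q' = (-0.0180, -0.0240, 0.9995, 0.0120)
a = F/m = (0.7667, 0.9333, -0.1000)
new position p' = (1.4520, 1.1680, -2.2280)
new velocity v' = (1.3307, -0.7627, 1.7960)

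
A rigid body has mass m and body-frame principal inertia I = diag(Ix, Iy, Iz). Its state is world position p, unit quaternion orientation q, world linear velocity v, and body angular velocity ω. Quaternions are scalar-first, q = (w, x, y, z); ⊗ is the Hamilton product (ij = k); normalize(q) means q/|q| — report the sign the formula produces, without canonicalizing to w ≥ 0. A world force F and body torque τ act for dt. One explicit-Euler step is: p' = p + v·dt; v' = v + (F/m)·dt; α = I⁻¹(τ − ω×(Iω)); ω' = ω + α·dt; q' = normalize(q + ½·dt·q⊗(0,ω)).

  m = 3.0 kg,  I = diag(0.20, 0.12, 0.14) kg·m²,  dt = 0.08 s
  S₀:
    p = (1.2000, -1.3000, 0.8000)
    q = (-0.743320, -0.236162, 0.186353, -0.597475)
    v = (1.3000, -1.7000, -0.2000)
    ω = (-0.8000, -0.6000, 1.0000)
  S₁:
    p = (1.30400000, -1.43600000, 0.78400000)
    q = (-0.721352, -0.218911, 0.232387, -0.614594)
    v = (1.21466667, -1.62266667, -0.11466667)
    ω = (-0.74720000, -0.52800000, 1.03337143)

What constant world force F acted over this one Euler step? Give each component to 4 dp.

F = (-3.2000, 2.9000, 3.2000)

velocity change Δv = (-0.08533333, 0.07733333, 0.08533333)
m·(v₁−v₀)/dt = (-3.2000, 2.9000, 3.2000)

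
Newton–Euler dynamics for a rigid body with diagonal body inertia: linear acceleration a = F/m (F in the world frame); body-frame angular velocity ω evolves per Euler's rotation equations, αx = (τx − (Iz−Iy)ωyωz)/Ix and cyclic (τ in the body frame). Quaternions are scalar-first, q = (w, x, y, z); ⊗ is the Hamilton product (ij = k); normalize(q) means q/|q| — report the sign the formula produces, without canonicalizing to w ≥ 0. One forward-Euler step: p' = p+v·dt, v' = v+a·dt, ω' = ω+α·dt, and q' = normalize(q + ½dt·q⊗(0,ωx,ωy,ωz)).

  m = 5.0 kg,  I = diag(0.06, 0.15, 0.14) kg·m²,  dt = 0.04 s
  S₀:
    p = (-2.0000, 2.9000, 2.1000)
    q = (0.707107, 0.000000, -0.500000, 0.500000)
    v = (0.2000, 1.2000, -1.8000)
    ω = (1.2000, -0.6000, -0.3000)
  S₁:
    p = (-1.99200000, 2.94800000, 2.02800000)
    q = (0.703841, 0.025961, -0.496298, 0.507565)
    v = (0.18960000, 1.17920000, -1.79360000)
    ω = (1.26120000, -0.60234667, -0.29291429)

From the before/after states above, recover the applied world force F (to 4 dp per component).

F = (-1.3000, -2.6000, 0.8000)

v₁ − v₀ = (-0.01040000, -0.02080000, 0.00640000)
F = m·Δv/dt = (-1.3000, -2.6000, 0.8000)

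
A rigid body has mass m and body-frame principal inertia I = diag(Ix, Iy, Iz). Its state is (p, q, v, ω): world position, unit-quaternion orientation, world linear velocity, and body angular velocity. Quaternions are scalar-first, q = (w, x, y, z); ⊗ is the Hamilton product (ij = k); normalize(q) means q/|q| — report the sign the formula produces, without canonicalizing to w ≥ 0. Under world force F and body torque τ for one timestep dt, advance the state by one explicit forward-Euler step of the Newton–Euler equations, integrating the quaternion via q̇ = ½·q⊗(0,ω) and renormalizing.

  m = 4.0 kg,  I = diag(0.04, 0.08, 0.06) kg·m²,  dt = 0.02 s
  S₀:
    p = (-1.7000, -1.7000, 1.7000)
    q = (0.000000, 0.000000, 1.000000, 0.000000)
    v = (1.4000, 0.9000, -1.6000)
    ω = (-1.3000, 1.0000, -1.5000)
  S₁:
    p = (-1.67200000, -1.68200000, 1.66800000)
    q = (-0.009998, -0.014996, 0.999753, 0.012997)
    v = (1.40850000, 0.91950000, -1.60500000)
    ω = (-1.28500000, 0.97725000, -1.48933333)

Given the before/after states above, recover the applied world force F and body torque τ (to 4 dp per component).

velocity change Δv = (0.00850000, 0.01950000, -0.00500000)
applied force F = (1.7000, 3.9000, -1.0000)
Δω = ω₁−ω₀ = (0.01500000, -0.02275000, 0.01066667)
gyro term ω₀×Iω₀ = (0.0300, -0.0390, -0.0520)
I·α + gyro = (0.0600, -0.1300, -0.0200)

F = (1.7000, 3.9000, -1.0000)
τ = (0.0600, -0.1300, -0.0200)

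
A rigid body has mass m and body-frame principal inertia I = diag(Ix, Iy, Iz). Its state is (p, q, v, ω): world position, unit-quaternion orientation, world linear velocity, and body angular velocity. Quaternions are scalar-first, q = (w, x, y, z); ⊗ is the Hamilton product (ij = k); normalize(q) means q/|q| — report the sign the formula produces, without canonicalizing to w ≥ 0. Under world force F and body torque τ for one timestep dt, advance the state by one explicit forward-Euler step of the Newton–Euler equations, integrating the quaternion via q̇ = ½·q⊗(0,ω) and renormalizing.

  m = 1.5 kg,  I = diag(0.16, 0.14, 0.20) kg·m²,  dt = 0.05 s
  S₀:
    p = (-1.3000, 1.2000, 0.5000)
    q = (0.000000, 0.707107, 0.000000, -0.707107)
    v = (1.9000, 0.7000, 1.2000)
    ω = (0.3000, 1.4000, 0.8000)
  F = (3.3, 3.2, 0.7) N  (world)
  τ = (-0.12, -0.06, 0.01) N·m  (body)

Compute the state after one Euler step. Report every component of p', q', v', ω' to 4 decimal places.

p' = (-1.2050, 1.2350, 0.5600)
q' = (0.0088, 0.7312, -0.0194, -0.6818)
v' = (2.0100, 0.8067, 1.2233)
ω' = (0.2415, 1.3820, 0.8046)

linear accel F/m = (2.2000, 2.1333, 0.4667)
p + v·dt = (-1.2050, 1.2350, 0.5600)
v' = v + a·dt = (2.0100, 0.8067, 1.2233)
α = I⁻¹(τ − ω×Iω) = (-1.1700, -0.3600, 0.0920)
ω + α·dt = (0.2415, 1.3820, 0.8046)
Hamilton product q⊗(0,ω) = (0.3535535, 0.9899498, -0.7778177, 0.9899498)
q' = normalize(q + ½dt·q⊗(0,ω)) = (0.0088, 0.7312, -0.0194, -0.6818)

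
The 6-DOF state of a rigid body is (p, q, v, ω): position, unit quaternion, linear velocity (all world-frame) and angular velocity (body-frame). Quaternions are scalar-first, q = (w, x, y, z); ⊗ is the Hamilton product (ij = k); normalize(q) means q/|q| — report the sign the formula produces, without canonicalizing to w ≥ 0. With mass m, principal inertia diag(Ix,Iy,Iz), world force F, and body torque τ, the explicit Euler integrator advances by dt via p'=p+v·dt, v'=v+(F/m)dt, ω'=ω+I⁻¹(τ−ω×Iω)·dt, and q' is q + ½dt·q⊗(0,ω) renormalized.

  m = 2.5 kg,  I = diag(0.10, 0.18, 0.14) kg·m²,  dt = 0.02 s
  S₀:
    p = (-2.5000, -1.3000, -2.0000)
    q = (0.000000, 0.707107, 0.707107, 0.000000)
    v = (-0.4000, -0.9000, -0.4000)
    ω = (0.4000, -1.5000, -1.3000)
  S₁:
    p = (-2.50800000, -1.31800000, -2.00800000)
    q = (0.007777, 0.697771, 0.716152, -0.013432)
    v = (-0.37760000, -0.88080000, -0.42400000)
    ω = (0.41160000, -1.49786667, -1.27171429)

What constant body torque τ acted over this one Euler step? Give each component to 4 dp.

τ = (-0.0200, 0.0400, 0.1500)

rate change Δω = (0.01160000, 0.00213333, 0.02828571)
applied torque τ = (-0.0200, 0.0400, 0.1500)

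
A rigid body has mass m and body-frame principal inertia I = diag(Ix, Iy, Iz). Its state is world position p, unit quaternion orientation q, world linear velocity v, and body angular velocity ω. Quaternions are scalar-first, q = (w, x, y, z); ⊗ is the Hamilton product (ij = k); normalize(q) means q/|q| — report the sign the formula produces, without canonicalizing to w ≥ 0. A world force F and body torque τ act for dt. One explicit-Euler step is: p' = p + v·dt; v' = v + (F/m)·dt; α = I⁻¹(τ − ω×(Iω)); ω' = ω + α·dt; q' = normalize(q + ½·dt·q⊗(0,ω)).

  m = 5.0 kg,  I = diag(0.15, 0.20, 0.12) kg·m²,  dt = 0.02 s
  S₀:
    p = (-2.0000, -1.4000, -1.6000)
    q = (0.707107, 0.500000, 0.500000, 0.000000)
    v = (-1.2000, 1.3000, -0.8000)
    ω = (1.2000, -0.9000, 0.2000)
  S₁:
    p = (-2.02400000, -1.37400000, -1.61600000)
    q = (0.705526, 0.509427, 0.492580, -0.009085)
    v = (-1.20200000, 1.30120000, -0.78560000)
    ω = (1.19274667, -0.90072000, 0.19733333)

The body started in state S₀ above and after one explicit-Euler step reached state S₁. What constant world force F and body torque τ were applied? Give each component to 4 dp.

F = (-0.5000, 0.3000, 3.6000)
τ = (-0.0400, 0.0000, -0.0700)

Δv = v₁−v₀ = (-0.00200000, 0.00120000, 0.01440000)
F = m·Δv/dt = (-0.5000, 0.3000, 3.6000)
Δω = ω₁−ω₀ = (-0.00725333, -0.00072000, -0.00266667)
τ = I·(Δω/dt) + ω₀×(Iω₀) = (-0.0400, 0.0000, -0.0700)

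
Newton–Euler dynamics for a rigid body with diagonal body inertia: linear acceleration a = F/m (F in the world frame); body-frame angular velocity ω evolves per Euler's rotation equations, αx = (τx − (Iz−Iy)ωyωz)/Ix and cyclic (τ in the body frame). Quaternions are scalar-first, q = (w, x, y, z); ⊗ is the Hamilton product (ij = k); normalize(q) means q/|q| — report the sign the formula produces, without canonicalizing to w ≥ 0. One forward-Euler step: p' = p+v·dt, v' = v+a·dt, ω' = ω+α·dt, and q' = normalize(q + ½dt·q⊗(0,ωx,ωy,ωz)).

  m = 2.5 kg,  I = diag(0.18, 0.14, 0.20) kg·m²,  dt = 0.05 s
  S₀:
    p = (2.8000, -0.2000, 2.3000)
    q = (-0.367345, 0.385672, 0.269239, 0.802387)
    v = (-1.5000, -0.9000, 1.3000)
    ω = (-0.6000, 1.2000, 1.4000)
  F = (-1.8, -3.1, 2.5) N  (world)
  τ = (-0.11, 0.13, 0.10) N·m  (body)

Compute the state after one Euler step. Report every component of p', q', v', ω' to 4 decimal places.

angular accel α = (-1.1711, 0.8086, 0.3560)
new body rate ω' = (-0.6586, 1.2404, 1.4178)
q⊗(0,ω) = (-1.2150254, -0.3655228, -1.4621870, 0.1100668)
updated quaternion q' = (-0.3973, 0.3761, 0.2324, 0.8042)
p' = p + v·dt = (2.7250, -0.2450, 2.3650)
v' = v + a·dt = (-1.5360, -0.9620, 1.3500)

p' = (2.7250, -0.2450, 2.3650)
q' = (-0.3973, 0.3761, 0.2324, 0.8042)
v' = (-1.5360, -0.9620, 1.3500)
ω' = (-0.6586, 1.2404, 1.4178)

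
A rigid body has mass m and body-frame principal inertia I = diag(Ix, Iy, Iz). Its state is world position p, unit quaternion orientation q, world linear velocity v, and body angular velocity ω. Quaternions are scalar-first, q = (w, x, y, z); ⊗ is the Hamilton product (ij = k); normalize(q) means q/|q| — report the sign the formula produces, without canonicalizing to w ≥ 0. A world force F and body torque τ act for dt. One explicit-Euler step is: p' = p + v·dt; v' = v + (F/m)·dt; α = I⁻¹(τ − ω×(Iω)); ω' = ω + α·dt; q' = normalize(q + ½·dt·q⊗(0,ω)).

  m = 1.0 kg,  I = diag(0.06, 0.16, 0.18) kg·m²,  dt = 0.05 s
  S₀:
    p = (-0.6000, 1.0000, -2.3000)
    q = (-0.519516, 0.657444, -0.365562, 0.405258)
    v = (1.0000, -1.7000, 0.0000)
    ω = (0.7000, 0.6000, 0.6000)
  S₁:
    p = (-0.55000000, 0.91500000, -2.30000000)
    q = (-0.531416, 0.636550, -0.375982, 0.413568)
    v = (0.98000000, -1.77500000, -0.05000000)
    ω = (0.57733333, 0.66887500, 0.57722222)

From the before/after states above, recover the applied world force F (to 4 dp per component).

F = (-0.4000, -1.5000, -1.0000)

v₁ − v₀ = (-0.02000000, -0.07500000, -0.05000000)
m·(v₁−v₀)/dt = (-0.4000, -1.5000, -1.0000)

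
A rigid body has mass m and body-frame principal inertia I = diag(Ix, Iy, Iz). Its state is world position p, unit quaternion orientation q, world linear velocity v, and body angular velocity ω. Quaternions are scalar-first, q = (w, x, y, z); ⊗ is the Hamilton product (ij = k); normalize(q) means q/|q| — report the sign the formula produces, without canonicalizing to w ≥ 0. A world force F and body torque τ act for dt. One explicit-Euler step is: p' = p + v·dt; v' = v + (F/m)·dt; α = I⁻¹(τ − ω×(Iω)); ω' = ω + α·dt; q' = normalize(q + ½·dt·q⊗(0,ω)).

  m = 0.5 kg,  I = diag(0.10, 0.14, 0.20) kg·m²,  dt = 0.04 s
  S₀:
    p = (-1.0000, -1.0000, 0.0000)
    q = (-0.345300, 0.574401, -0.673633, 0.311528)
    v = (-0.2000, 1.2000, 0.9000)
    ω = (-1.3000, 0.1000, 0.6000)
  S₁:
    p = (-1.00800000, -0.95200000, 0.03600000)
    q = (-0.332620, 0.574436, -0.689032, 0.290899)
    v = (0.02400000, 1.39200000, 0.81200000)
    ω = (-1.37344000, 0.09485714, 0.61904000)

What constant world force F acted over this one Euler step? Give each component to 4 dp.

F = (2.8000, 2.4000, -1.1000)

Δv = v₁−v₀ = (0.22400000, 0.19200000, -0.08800000)
m·(v₁−v₀)/dt = (2.8000, 2.4000, -1.1000)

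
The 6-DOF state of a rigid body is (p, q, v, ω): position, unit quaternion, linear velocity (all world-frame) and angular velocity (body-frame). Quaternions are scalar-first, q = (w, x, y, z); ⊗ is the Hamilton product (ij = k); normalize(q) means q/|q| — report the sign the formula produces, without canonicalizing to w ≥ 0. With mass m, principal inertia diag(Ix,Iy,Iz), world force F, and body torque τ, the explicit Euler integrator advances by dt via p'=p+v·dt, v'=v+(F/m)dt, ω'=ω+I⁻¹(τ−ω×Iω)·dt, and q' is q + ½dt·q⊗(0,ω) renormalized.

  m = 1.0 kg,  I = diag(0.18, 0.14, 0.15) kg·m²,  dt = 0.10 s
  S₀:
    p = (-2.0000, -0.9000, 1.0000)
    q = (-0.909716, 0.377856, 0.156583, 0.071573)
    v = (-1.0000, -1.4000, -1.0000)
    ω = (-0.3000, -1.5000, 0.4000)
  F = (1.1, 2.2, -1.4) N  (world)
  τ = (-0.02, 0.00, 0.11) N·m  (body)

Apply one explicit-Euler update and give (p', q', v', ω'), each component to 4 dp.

angular accel α = (-0.0778, 0.0257, 0.8533)
ω + α·dt = (-0.3078, -1.4974, 0.4853)
q⊗(0,ω) = (0.3196021, 0.4429075, 1.1919597, -0.8836955)
q + ½dt·q⊗(0,ω), renormalized = (-0.8910, 0.3988, 0.2155, 0.0273)
a = F/m = (1.1000, 2.2000, -1.4000)
p + v·dt = (-2.1000, -1.0400, 0.9000)
v' = v + a·dt = (-0.8900, -1.1800, -1.1400)

p' = (-2.1000, -1.0400, 0.9000)
q' = (-0.8910, 0.3988, 0.2155, 0.0273)
v' = (-0.8900, -1.1800, -1.1400)
ω' = (-0.3078, -1.4974, 0.4853)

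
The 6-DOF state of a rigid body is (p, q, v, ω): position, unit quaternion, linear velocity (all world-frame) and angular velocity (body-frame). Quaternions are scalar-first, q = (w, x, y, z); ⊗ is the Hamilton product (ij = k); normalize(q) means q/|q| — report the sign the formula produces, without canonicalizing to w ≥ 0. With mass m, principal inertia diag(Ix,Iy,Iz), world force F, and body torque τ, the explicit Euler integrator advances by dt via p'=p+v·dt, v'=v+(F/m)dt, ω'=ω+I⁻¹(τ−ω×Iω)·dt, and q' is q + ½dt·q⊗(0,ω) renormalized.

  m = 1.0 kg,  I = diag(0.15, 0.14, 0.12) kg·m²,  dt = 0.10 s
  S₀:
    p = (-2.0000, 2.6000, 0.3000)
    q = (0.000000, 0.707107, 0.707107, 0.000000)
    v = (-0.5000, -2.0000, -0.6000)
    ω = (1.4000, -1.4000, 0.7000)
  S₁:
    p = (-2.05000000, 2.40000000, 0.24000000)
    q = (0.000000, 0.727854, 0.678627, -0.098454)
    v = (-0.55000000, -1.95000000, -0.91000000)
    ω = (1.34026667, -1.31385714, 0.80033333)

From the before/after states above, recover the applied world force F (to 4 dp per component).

F = (-0.5000, 0.5000, -3.1000)

velocity change Δv = (-0.05000000, 0.05000000, -0.31000000)
F = m·Δv/dt = (-0.5000, 0.5000, -3.1000)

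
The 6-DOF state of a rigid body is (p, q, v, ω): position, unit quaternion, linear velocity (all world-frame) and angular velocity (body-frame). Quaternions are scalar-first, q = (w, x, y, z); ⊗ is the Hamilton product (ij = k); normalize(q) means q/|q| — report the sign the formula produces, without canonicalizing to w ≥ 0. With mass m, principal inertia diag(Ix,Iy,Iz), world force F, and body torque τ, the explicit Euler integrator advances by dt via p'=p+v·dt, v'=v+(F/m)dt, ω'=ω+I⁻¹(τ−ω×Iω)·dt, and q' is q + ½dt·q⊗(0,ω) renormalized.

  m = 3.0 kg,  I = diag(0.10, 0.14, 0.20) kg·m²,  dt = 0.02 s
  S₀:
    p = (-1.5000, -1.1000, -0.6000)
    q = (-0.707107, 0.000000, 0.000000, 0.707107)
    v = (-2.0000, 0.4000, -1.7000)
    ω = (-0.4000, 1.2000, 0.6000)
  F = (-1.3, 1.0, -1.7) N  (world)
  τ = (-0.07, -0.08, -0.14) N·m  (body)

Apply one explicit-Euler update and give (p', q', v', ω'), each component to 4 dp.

p' = (-1.5400, -1.0920, -0.6340)
q' = (-0.7113, -0.0057, -0.0113, 0.7028)
v' = (-2.0087, 0.4067, -1.7113)
ω' = (-0.4226, 1.1851, 0.5879)

ω×(Iω) gyroscopic = (0.0432, 0.0240, -0.0192)
(τ − ω×Iω)/I = (-1.1320, -0.7429, -0.6040)
ω + α·dt = (-0.4226, 1.1851, 0.5879)
q⊗(0,ω) = (-0.4242642, -0.5656856, -1.1313712, -0.4242642)
q + ½dt·q⊗(0,ω), renormalized = (-0.7113, -0.0057, -0.0113, 0.7028)
p' = p + v·dt = (-1.5400, -1.0920, -0.6340)
new velocity v' = (-2.0087, 0.4067, -1.7113)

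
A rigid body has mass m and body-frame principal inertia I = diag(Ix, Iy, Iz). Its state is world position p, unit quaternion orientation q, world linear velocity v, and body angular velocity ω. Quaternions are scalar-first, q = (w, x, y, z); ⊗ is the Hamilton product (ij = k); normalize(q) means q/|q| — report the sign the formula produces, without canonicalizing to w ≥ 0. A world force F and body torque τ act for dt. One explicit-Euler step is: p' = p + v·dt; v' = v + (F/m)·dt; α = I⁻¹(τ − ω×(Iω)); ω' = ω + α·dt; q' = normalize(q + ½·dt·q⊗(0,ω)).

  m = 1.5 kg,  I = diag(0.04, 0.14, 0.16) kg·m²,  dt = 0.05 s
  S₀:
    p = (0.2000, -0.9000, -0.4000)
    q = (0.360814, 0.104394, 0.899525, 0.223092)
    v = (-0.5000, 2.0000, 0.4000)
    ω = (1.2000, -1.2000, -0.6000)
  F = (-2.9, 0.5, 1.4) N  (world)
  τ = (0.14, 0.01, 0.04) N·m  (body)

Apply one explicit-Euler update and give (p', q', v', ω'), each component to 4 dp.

linear accel F/m = (-1.9333, 0.3333, 0.9333)
p' = p + v·dt = (0.1750, -0.8000, -0.3800)
v + (F/m)dt = (-0.5967, 2.0167, 0.4467)
gyro term ω×Iω = (0.0144, 0.0864, -0.1440)
angular accel α = (3.1400, -0.5457, 1.1500)
new body rate ω' = (1.3570, -1.2273, -0.5425)
Hamilton product q⊗(0,ω) = (1.0880124, 0.1609722, -0.1026300, -1.4211912)
q' = normalize(q + ½dt·q⊗(0,ω)) = (0.3876, 0.1083, 0.8961, 0.1874)

p' = (0.1750, -0.8000, -0.3800)
q' = (0.3876, 0.1083, 0.8961, 0.1874)
v' = (-0.5967, 2.0167, 0.4467)
ω' = (1.3570, -1.2273, -0.5425)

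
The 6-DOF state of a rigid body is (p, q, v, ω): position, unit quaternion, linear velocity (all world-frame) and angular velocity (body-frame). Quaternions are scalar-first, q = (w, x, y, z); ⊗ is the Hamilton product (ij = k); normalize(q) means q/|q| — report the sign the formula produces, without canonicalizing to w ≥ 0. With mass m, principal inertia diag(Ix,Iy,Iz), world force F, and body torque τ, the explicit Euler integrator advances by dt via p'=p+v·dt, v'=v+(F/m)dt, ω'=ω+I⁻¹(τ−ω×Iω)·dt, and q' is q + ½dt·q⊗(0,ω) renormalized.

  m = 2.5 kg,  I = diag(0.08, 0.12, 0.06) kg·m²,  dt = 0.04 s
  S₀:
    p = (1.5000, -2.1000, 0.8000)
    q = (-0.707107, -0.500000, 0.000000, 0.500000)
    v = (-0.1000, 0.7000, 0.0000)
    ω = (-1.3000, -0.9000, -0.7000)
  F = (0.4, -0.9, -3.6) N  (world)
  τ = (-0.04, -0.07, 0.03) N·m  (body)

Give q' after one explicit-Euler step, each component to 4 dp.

q' = (-0.7127, -0.4723, -0.0073, 0.5186)

2q̇ = q⊗(0,ω) = (-0.3000000, 1.3692391, -0.3636037, 0.9449749)
updated quaternion q' = (-0.7127, -0.4723, -0.0073, 0.5186)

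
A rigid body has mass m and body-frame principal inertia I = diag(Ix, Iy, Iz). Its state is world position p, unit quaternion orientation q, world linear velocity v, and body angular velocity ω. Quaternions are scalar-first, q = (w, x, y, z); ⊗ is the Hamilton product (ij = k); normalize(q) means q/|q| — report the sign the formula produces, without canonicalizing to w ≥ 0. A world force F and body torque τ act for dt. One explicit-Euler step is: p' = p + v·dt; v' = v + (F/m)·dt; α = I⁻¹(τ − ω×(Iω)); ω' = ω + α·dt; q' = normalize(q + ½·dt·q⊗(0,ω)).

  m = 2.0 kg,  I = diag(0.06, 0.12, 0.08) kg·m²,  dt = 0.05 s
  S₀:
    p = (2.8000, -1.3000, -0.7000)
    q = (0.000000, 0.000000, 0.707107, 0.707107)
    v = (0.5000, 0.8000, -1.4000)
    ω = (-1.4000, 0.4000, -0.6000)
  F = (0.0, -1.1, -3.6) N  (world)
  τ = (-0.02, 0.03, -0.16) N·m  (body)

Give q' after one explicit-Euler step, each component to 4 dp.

q⊗(0,ω) = (0.1414214, -0.7071070, -0.9899498, 0.9899498)
q + ½dt·q⊗(0,ω), renormalized = (0.0035, -0.0177, 0.6818, 0.7313)

q' = (0.0035, -0.0177, 0.6818, 0.7313)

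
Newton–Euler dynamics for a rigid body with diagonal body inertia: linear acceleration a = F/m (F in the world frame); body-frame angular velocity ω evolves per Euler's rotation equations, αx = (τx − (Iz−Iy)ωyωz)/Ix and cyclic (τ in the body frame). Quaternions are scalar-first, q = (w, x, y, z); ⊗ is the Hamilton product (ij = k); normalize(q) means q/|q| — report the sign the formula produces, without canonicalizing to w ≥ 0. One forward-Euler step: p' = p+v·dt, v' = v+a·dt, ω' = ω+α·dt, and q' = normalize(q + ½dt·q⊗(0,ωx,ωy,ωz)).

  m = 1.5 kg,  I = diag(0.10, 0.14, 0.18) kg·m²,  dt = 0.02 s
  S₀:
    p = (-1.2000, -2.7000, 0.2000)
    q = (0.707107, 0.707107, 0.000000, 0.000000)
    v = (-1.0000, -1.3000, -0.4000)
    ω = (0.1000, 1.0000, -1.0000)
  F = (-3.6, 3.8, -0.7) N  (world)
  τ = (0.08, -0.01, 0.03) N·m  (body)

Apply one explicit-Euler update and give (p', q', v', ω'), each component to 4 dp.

angular accel α = (1.2000, -0.1286, 0.1444)
ω' = ω + α·dt = (0.1240, 0.9974, -0.9971)
q⊗(0,ω) = (-0.0707107, 0.0707107, 1.4142140, 0.0000000)
updated quaternion q' = (0.7063, 0.7077, 0.0141, 0.0000)
new position p' = (-1.2200, -2.7260, 0.1920)
new velocity v' = (-1.0480, -1.2493, -0.4093)

p' = (-1.2200, -2.7260, 0.1920)
q' = (0.7063, 0.7077, 0.0141, 0.0000)
v' = (-1.0480, -1.2493, -0.4093)
ω' = (0.1240, 0.9974, -0.9971)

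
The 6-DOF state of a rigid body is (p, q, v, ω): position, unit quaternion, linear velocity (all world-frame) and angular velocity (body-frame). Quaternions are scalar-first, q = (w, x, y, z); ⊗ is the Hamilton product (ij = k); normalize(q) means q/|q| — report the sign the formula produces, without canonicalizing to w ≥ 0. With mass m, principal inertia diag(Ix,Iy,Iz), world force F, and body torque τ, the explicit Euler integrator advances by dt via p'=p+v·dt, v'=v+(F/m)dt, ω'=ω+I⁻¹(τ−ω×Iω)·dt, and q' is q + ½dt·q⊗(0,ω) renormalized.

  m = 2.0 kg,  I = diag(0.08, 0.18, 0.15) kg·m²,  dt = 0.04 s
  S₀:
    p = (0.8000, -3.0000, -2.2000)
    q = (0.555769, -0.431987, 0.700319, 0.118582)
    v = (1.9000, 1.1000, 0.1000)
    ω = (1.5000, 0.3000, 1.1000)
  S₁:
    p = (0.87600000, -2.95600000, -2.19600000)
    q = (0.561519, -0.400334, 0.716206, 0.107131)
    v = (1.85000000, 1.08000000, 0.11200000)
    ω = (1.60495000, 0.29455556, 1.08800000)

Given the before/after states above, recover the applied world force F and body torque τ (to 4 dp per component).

rate change Δω = (0.10495000, -0.00544444, -0.01200000)
τ = I·(Δω/dt) + ω₀×(Iω₀) = (0.2000, -0.1400, 0.0000)
Δv = v₁−v₀ = (-0.05000000, -0.02000000, 0.01200000)
applied force F = (-2.5000, -1.0000, 0.6000)

F = (-2.5000, -1.0000, 0.6000)
τ = (0.2000, -0.1400, 0.0000)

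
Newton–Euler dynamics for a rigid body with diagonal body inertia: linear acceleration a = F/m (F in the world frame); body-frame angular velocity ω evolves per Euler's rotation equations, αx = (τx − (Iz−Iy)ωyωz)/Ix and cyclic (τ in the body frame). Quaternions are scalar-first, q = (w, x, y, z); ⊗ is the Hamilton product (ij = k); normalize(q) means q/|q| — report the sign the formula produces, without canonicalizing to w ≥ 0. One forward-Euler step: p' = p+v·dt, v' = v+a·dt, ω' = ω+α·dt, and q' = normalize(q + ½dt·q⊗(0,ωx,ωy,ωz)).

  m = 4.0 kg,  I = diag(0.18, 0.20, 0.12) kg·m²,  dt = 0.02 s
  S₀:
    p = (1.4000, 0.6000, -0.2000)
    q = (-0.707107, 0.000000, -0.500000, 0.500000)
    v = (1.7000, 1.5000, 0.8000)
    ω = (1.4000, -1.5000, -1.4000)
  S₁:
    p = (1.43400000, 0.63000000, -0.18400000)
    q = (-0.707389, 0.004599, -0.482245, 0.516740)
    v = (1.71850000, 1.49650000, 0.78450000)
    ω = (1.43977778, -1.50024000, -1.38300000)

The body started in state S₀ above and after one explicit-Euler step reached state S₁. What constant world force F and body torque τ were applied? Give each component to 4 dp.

velocity change Δv = (0.01850000, -0.00350000, -0.01550000)
applied force F = (3.7000, -0.7000, -3.1000)
ω₁ − ω₀ = (0.03977778, -0.00024000, 0.01700000)
applied torque τ = (0.1900, -0.1200, 0.0600)

F = (3.7000, -0.7000, -3.1000)
τ = (0.1900, -0.1200, 0.0600)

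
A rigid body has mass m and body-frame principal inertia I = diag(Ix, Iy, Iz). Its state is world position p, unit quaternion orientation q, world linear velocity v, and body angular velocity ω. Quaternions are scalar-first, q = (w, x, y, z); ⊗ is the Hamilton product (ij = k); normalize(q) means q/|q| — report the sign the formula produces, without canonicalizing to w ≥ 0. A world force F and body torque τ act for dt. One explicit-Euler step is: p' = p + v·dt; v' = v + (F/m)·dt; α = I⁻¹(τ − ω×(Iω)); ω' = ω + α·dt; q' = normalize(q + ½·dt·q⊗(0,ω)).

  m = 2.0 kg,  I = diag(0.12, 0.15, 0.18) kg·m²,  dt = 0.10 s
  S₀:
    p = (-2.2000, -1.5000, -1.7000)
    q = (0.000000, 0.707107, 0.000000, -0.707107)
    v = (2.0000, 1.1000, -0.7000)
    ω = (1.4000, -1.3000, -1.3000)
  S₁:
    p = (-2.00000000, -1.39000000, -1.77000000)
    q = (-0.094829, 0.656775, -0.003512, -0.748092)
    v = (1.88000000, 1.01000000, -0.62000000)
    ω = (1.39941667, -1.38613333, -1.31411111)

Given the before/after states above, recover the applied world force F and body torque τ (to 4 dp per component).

F = (-2.4000, -1.8000, 1.6000)
τ = (0.0500, -0.0200, -0.0800)

Δv = v₁−v₀ = (-0.12000000, -0.09000000, 0.08000000)
applied force F = (-2.4000, -1.8000, 1.6000)
Δω = ω₁−ω₀ = (-0.00058333, -0.08613333, -0.01411111)
gyro term ω₀×Iω₀ = (0.0507, 0.1092, -0.0546)
I·α + gyro = (0.0500, -0.0200, -0.0800)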